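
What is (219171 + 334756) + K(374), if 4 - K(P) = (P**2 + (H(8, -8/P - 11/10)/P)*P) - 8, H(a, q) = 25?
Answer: 414038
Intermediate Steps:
K(P) = -13 - P**2 (K(P) = 4 - ((P**2 + (25/P)*P) - 8) = 4 - ((P**2 + 25) - 8) = 4 - ((25 + P**2) - 8) = 4 - (17 + P**2) = 4 + (-17 - P**2) = -13 - P**2)
(219171 + 334756) + K(374) = (219171 + 334756) + (-13 - 1*374**2) = 553927 + (-13 - 1*139876) = 553927 + (-13 - 139876) = 553927 - 139889 = 414038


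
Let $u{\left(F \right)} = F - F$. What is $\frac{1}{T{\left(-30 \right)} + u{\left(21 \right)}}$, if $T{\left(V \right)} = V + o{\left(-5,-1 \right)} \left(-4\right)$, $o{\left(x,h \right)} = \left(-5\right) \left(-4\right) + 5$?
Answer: $- \frac{1}{130} \approx -0.0076923$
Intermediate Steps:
$u{\left(F \right)} = 0$
$o{\left(x,h \right)} = 25$ ($o{\left(x,h \right)} = 20 + 5 = 25$)
$T{\left(V \right)} = -100 + V$ ($T{\left(V \right)} = V + 25 \left(-4\right) = V - 100 = -100 + V$)
$\frac{1}{T{\left(-30 \right)} + u{\left(21 \right)}} = \frac{1}{\left(-100 - 30\right) + 0} = \frac{1}{-130 + 0} = \frac{1}{-130} = - \frac{1}{130}$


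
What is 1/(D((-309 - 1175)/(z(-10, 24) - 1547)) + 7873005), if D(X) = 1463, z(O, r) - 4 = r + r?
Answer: 1/7874468 ≈ 1.2699e-7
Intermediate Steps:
z(O, r) = 4 + 2*r (z(O, r) = 4 + (r + r) = 4 + 2*r)
1/(D((-309 - 1175)/(z(-10, 24) - 1547)) + 7873005) = 1/(1463 + 7873005) = 1/7874468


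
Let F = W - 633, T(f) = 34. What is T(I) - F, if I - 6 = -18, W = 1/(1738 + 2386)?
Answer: 2750707/4124 ≈ 667.00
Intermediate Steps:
W = 1/4124 ≈ 0.00024248
I = -12 (I = 6 - 18 = -12)
F = -2610491/4124 (F = 1/4124 - 633 = -2610491/4124 ≈ -633.00)
T(I) - F = 34 - 1*(-2610491/4124) = 34 + 2610491/4124 = 2750707/4124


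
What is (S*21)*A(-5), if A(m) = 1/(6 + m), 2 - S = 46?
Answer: -924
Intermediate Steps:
S = -44 (S = 2 - 1*46 = 2 - 46 = -44)
(S*21)*A(-5) = (-44*21)/(6 - 5) = -924/1 = -924*1 = -924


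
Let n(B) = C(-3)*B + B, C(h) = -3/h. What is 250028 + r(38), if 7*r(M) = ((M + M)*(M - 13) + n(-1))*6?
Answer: 1761584/7 ≈ 2.5165e+5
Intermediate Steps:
n(B) = 2*B (n(B) = (-3/(-3))*B + B = (-3*(-⅓))*B + B = 1*B + B = B + B = 2*B)
r(M) = -12/7 + 12*M*(-13 + M)/7 (r(M) = (((M + M)*(M - 13) + 2*(-1))*6)/7 = (((2*M)*(-13 + M) - 2)*6)/7 = ((2*M*(-13 + M) - 2)*6)/7 = ((-2 + 2*M*(-13 + M))*6)/7 = (-12 + 12*M*(-13 + M))/7 = -12/7 + 12*M*(-13 + M)/7)
250028 + r(38) = 250028 + (-12/7 - 156/7*38 + (12/7)*38²) = 250028 + (-12/7 - 5928/7 + (12/7)*1444) = 250028 + (-12/7 - 5928/7 + 17328/7) = 250028 + 11388/7 = 1761584/7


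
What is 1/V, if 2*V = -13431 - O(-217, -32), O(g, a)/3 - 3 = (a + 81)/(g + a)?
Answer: -166/1115471 ≈ -0.00014882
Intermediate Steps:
O(g, a) = 9 + 3*(81 + a)/(a + g) (O(g, a) = 9 + 3*((a + 81)/(g + a)) = 9 + 3*((81 + a)/(a + g)) = 9 + 3*(81 + a)/(a + g))
V = -1115471/166 (V = (-13431 - 3*(81 + 3*(-217) + 4*(-32))/(-32 - 217))/2 = (-13431 - 3*(81 - 651 - 128)/(-249))/2 = (-13431 - 3*(-1)*(-698)/249)/2 = (-13431 - 1*698/83)/2 = (-13431 - 698/83)/2 = (½)*(-1115471/83) = -1115471/166 ≈ -6719.7)
1/V = 1/(-1115471/166) = -166/1115471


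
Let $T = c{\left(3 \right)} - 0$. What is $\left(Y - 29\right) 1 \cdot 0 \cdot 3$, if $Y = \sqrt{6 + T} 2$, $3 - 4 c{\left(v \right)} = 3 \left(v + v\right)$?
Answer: $0$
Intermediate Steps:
$c{\left(v \right)} = \frac{3}{4} - \frac{3 v}{2}$ ($c{\left(v \right)} = \frac{3}{4} - \frac{3 \left(v + v\right)}{4} = \frac{3}{4} - \frac{3 \cdot 2 v}{4} = \frac{3}{4} - \frac{6 v}{4} = \frac{3}{4} - \frac{3 v}{2}$)
$T = - \frac{15}{4}$ ($T = \left(\frac{3}{4} - \frac{9}{2}\right) - 0 = \left(\frac{3}{4} - \frac{9}{2}\right) + 0 = - \frac{15}{4} + 0 = - \frac{15}{4} \approx -3.75$)
$Y = 3$ ($Y = \sqrt{6 - \frac{15}{4}} \cdot 2 = \sqrt{\frac{9}{4}} \cdot 2 = \frac{3}{2} \cdot 2 = 3$)
$\left(Y - 29\right) 1 \cdot 0 \cdot 3 = \left(3 - 29\right) 1 \cdot 0 \cdot 3 = - 26 \cdot 0 \cdot 3 = \left(-26\right) 0 = 0$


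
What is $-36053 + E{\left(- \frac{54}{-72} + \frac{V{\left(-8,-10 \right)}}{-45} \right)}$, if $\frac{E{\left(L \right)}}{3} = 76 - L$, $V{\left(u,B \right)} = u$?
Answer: $- \frac{2149667}{60} \approx -35828.0$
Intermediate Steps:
$E{\left(L \right)} = 228 - 3 L$ ($E{\left(L \right)} = 3 \left(76 - L\right) = 228 - 3 L$)
$-36053 + E{\left(- \frac{54}{-72} + \frac{V{\left(-8,-10 \right)}}{-45} \right)} = -36053 + \left(228 - 3 \left(- \frac{54}{-72} - \frac{8}{-45}\right)\right) = -36053 + \left(228 - 3 \left(\left(-54\right) \left(- \frac{1}{72}\right) - - \frac{8}{45}\right)\right) = -36053 + \left(228 - 3 \left(\frac{3}{4} + \frac{8}{45}\right)\right) = -36053 + \left(228 - \frac{167}{60}\right) = -36053 + \frac{13513}{60} = - \frac{2149667}{60}$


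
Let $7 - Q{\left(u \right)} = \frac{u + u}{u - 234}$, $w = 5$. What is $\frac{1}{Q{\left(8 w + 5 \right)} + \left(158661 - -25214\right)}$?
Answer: $\frac{21}{3861532} \approx 5.4383 \cdot 10^{-6}$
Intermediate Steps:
$Q{\left(u \right)} = 7 - \frac{2 u}{-234 + u}$ ($Q{\left(u \right)} = 7 - \frac{u + u}{u - 234} = 7 - \frac{2 u}{-234 + u}$)
$\frac{1}{Q{\left(8 w + 5 \right)} + \left(158661 - -25214\right)} = \frac{1}{\frac{-1638 + 5 \left(8 \cdot 5 + 5\right)}{-234 + \left(8 \cdot 5 + 5\right)} + \left(158661 - -25214\right)} = \frac{1}{\frac{-1638 + 5 \left(40 + 5\right)}{-234 + \left(40 + 5\right)} + \left(158661 + 25214\right)} = \frac{1}{\frac{-1638 + 5 \cdot 45}{-234 + 45} + 183875} = \frac{1}{\frac{-1638 + 225}{-189} + 183875} = \frac{1}{\left(- \frac{1}{189}\right) \left(-1413\right) + 183875} = \frac{1}{\frac{157}{21} + 183875} = \frac{1}{\frac{3861532}{21}} = \frac{21}{3861532}$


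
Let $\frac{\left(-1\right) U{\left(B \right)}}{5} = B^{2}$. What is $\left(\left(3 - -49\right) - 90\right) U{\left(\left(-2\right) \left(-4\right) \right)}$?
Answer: $12160$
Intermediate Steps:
$U{\left(B \right)} = - 5 B^{2}$
$\left(\left(3 - -49\right) - 90\right) U{\left(\left(-2\right) \left(-4\right) \right)} = \left(\left(3 - -49\right) - 90\right) \left(- 5 \left(\left(-2\right) \left(-4\right)\right)^{2}\right) = \left(\left(3 + 49\right) - 90\right) \left(- 5 \cdot 8^{2}\right) = \left(52 - 90\right) \left(\left(-5\right) 64\right) = \left(-38\right) \left(-320\right) = 12160$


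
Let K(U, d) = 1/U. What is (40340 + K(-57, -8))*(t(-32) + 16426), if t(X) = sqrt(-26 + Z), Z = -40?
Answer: 37769599454/57 + 2299379*I*sqrt(66)/57 ≈ 6.6262e+8 + 3.2772e+5*I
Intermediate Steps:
t(X) = I*sqrt(66) (t(X) = sqrt(-26 - 40) = sqrt(-66) = I*sqrt(66))
(40340 + K(-57, -8))*(t(-32) + 16426) = (40340 + 1/(-57))*(I*sqrt(66) + 16426) = (40340 - 1/57)*(16426 + I*sqrt(66)) = 2299379*(16426 + I*sqrt(66))/57 = 37769599454/57 + 2299379*I*sqrt(66)/57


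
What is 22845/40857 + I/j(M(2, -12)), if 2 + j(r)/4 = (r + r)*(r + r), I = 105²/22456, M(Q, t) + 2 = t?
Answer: 76435111685/136661544256 ≈ 0.55930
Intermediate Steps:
M(Q, t) = -2 + t
I = 1575/3208 (I = 11025*(1/22456) = 1575/3208 ≈ 0.49096)
j(r) = -8 + 16*r² (j(r) = -8 + 4*((r + r)*(r + r)) = -8 + 4*((2*r)*(2*r)) = -8 + 4*(4*r²) = -8 + 16*r²)
22845/40857 + I/j(M(2, -12)) = 22845/40857 + 1575/(3208*(-8 + 16*(-2 - 12)²)) = 22845*(1/40857) + 1575/(3208*(-8 + 16*(-14)²)) = 7615/13619 + 1575/(3208*(-8 + 16*196)) = 7615/13619 + 1575/(3208*(-8 + 3136)) = 7615/13619 + (1575/3208)/3128 = 7615/13619 + (1575/3208)*(1/3128) = 7615/13619 + 1575/10034624 = 76435111685/136661544256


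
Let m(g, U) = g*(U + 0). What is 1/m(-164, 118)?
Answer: -1/19352 ≈ -5.1674e-5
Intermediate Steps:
m(g, U) = U*g (m(g, U) = g*U = U*g)
1/m(-164, 118) = 1/(118*(-164)) = 1/(-19352) = -1/19352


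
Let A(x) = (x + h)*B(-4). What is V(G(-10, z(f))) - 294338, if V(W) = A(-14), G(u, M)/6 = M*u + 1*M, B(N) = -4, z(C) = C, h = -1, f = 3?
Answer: -294278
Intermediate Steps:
G(u, M) = 6*M + 6*M*u (G(u, M) = 6*(M*u + 1*M) = 6*(M*u + M) = 6*(M + M*u) = 6*M + 6*M*u)
A(x) = 4 - 4*x (A(x) = (x - 1)*(-4) = (-1 + x)*(-4) = 4 - 4*x)
V(W) = 60 (V(W) = 4 - 4*(-14) = 4 + 56 = 60)
V(G(-10, z(f))) - 294338 = 60 - 294338 = -294278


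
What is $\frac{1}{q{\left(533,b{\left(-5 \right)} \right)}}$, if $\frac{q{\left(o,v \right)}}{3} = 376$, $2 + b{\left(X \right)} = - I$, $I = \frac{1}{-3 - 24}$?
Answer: $\frac{1}{1128} \approx 0.00088653$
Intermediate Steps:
$I = - \frac{1}{27}$ ($I = \frac{1}{-27} = - \frac{1}{27} \approx -0.037037$)
$b{\left(X \right)} = - \frac{53}{27}$ ($b{\left(X \right)} = -2 - - \frac{1}{27} = -2 + \frac{1}{27} = - \frac{53}{27}$)
$q{\left(o,v \right)} = 1128$ ($q{\left(o,v \right)} = 3 \cdot 376 = 1128$)
$\frac{1}{q{\left(533,b{\left(-5 \right)} \right)}} = \frac{1}{1128}$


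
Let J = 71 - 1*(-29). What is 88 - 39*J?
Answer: -3812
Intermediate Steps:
J = 100 (J = 71 + 29 = 100)
88 - 39*J = 88 - 39*100 = 88 - 3900 = -3812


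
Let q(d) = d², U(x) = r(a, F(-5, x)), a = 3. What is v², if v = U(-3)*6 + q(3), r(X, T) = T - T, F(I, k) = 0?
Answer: 81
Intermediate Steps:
r(X, T) = 0
U(x) = 0
v = 9 (v = 0*6 + 3² = 0 + 9 = 9)
v² = 9² = 81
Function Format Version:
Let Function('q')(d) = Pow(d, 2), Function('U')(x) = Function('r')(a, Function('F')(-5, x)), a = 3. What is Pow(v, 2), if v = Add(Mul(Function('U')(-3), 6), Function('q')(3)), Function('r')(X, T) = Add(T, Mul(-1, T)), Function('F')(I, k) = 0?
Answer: 81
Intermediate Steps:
Function('r')(X, T) = 0
Function('U')(x) = 0
v = 9 (v = Add(Mul(0, 6), Pow(3, 2)) = Add(0, 9) = 9)
Pow(v, 2) = Pow(9, 2) = 81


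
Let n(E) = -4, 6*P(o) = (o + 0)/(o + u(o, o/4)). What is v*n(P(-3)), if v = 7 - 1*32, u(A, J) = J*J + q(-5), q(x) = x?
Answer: 100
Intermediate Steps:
u(A, J) = -5 + J² (u(A, J) = J*J - 5 = J² - 5 = -5 + J²)
P(o) = o/(6*(-5 + o + o²/16)) (P(o) = ((o + 0)/(o + (-5 + (o/4)²)))/6 = (o/(o + (-5 + (o*(¼))²)))/6 = (o/(o + (-5 + (o/4)²)))/6 = (o/(o + (-5 + o²/16)))/6 = (o/(-5 + o + o²/16))/6 = o/(6*(-5 + o + o²/16)))
v = -25 (v = 7 - 32 = -25)
v*n(P(-3)) = -25*(-4) = 100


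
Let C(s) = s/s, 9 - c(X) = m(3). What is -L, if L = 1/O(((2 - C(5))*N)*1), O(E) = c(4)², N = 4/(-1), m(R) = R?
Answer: -1/36 ≈ -0.027778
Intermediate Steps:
c(X) = 6 (c(X) = 9 - 1*3 = 9 - 3 = 6)
C(s) = 1
N = -4 (N = 4*(-1) = -4)
O(E) = 36 (O(E) = 6² = 36)
L = 1/36 ≈ 0.027778
-L = -1*1/36 = -1/36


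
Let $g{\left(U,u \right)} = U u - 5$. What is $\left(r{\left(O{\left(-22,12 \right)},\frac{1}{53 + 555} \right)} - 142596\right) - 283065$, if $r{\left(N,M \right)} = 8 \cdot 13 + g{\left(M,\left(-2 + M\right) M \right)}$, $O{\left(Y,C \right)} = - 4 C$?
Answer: $- \frac{95647490311359}{224755712} \approx -4.2556 \cdot 10^{5}$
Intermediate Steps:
$g{\left(U,u \right)} = -5 + U u$
$r{\left(N,M \right)} = 99 + M^{2} \left(-2 + M\right)$ ($r{\left(N,M \right)} = 8 \cdot 13 + \left(-5 + M \left(-2 + M\right) M\right) = 104 + \left(-5 + M M \left(-2 + M\right)\right) = 104 + \left(-5 + M^{2} \left(-2 + M\right)\right) = 99 + M^{2} \left(-2 + M\right)$)
$\left(r{\left(O{\left(-22,12 \right)},\frac{1}{53 + 555} \right)} - 142596\right) - 283065 = \left(\left(99 + \left(\frac{1}{53 + 555}\right)^{2} \left(-2 + \frac{1}{53 + 555}\right)\right) - 142596\right) - 283065 = \left(\left(99 + \left(\frac{1}{608}\right)^{2} \left(-2 + \frac{1}{608}\right)\right) - 142596\right) - 283065 = \left(\left(99 + \frac{-2 + \frac{1}{608}}{369664}\right) - 142596\right) - 283065 = \left(\left(99 + \frac{1}{369664} \left(- \frac{1215}{608}\right)\right) - 142596\right) - 283065 = \left(\left(99 - \frac{1215}{224755712}\right) - 142596\right) - 283065 = \left(\frac{22250814273}{224755712} - 142596\right) - 283065 = - \frac{32027014694079}{224755712} - 283065 = - \frac{95647490311359}{224755712}$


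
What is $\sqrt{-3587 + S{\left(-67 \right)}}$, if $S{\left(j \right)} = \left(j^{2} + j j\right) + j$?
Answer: $22 \sqrt{11} \approx 72.966$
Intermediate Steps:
$S{\left(j \right)} = j + 2 j^{2}$ ($S{\left(j \right)} = \left(j^{2} + j^{2}\right) + j = 2 j^{2} + j = j + 2 j^{2}$)
$\sqrt{-3587 + S{\left(-67 \right)}} = \sqrt{-3587 - 67 \left(1 + 2 \left(-67\right)\right)} = \sqrt{-3587 - 67 \left(1 - 134\right)} = \sqrt{-3587 - -8911} = \sqrt{-3587 + 8911} = \sqrt{5324} = 22 \sqrt{11}$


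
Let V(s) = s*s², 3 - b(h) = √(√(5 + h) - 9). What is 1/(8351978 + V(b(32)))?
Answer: 1/(8351978 + (3 - I*√(9 - √37))³) ≈ 1.1973e-7 + 6.0e-13*I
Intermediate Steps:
b(h) = 3 - √(-9 + √(5 + h)) (b(h) = 3 - √(√(5 + h) - 9) = 3 - √(-9 + √(5 + h)))
V(s) = s³
1/(8351978 + V(b(32))) = 1/(8351978 + (3 - √(-9 + √(5 + 32)))³) = 1/(8351978 + (3 - √(-9 + √37))³)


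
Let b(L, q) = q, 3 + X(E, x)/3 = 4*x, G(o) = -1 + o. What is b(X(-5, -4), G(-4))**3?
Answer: -125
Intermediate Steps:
X(E, x) = -9 + 12*x (X(E, x) = -9 + 3*(4*x) = -9 + 12*x)
b(X(-5, -4), G(-4))**3 = (-1 - 4)**3 = (-5)**3 = -125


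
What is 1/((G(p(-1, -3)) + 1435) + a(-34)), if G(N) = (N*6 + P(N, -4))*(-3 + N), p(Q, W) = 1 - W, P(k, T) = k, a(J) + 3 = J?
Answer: 1/1426 ≈ 0.00070126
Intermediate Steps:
a(J) = -3 + J
G(N) = 7*N*(-3 + N) (G(N) = (N*6 + N)*(-3 + N) = (6*N + N)*(-3 + N) = (7*N)*(-3 + N) = 7*N*(-3 + N))
1/((G(p(-1, -3)) + 1435) + a(-34)) = 1/((7*(1 - 1*(-3))*(-3 + (1 - 1*(-3))) + 1435) + (-3 - 34)) = 1/((7*(1 + 3)*(-3 + (1 + 3)) + 1435) - 37) = 1/((7*4*(-3 + 4) + 1435) - 37) = 1/((7*4*1 + 1435) - 37) = 1/((28 + 1435) - 37) = 1/(1463 - 37) = 1/1426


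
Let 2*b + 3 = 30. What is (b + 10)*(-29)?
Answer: -1363/2 ≈ -681.50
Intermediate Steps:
b = 27/2 (b = -3/2 + (1/2)*30 = -3/2 + 15 = 27/2 ≈ 13.500)
(b + 10)*(-29) = (27/2 + 10)*(-29) = (47/2)*(-29) = -1363/2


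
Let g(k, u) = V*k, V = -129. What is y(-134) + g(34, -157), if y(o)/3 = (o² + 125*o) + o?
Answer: -1170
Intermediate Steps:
y(o) = 3*o² + 378*o (y(o) = 3*((o² + 125*o) + o) = 3*(o² + 126*o) = 3*o² + 378*o)
g(k, u) = -129*k
y(-134) + g(34, -157) = 3*(-134)*(126 - 134) - 129*34 = 3*(-134)*(-8) - 4386 = 3216 - 4386 = -1170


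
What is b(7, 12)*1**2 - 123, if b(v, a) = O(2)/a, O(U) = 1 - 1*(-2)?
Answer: -491/4 ≈ -122.75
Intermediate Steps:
O(U) = 3 (O(U) = 1 + 2 = 3)
b(v, a) = 3/a
b(7, 12)*1**2 - 123 = (3/12)*1**2 - 123 = (3*(1/12))*1 - 123 = (1/4)*1 - 123 = 1/4 - 123 = -491/4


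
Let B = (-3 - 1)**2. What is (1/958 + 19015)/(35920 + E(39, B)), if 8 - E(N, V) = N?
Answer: 18216371/34381662 ≈ 0.52983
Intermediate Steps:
B = 16 (B = (-4)**2 = 16)
E(N, V) = 8 - N
(1/958 + 19015)/(35920 + E(39, B)) = (1/958 + 19015)/(35920 + (8 - 1*39)) = (1/958 + 19015)/(35920 + (8 - 39)) = 18216371/(958*(35920 - 31)) = (18216371/958)/35889 = (18216371/958)*(1/35889) = 18216371/34381662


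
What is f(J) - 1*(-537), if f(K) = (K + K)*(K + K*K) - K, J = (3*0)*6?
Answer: 537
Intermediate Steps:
J = 0 (J = 0*6 = 0)
f(K) = -K + 2*K*(K + K²) (f(K) = (2*K)*(K + K²) - K = 2*K*(K + K²) - K = -K + 2*K*(K + K²))
f(J) - 1*(-537) = 0*(-1 + 2*0 + 2*0²) - 1*(-537) = 0*(-1 + 0 + 2*0) + 537 = 0*(-1 + 0 + 0) + 537 = 0*(-1) + 537 = 0 + 537 = 537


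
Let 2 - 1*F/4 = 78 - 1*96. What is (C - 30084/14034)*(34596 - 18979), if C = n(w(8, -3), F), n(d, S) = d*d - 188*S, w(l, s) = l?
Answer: -547124072726/2339 ≈ -2.3391e+8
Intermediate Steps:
F = 80 (F = 8 - 4*(78 - 1*96) = 8 - 4*(78 - 96) = 8 - 4*(-18) = 8 + 72 = 80)
n(d, S) = d² - 188*S
C = -14976 (C = 8² - 188*80 = 64 - 15040 = -14976)
(C - 30084/14034)*(34596 - 18979) = (-14976 - 30084/14034)*(34596 - 18979) = (-14976 - 30084*1/14034)*15617 = (-14976 - 5014/2339)*15617 = -35033878/2339*15617 = -547124072726/2339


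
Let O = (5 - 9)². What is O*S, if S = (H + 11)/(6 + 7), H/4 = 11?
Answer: 880/13 ≈ 67.692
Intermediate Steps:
H = 44 (H = 4*11 = 44)
S = 55/13 (S = (44 + 11)/(6 + 7) = 55/13 ≈ 4.2308)
O = 16 (O = (-4)² = 16)
O*S = 16*(55/13) = 880/13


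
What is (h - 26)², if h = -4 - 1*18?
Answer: 2304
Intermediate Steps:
h = -22 (h = -4 - 18 = -22)
(h - 26)² = (-22 - 26)² = (-48)² = 2304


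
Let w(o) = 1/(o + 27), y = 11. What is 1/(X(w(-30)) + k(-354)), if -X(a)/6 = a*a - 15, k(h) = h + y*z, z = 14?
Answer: -3/332 ≈ -0.0090361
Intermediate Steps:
k(h) = 154 + h (k(h) = h + 11*14 = h + 154 = 154 + h)
w(o) = 1/(27 + o)
X(a) = 90 - 6*a² (X(a) = -6*(a*a - 15) = -6*(a² - 15) = -6*(-15 + a²) = 90 - 6*a²)
1/(X(w(-30)) + k(-354)) = 1/((90 - 6/(27 - 30)²) + (154 - 354)) = 1/((90 - 6*(1/(-3))²) - 200) = 1/((90 - 6*(-⅓)²) - 200) = 1/((90 - 6*⅑) - 200) = 1/((90 - ⅔) - 200) = 1/(268/3 - 200) = 1/(-332/3) = -3/332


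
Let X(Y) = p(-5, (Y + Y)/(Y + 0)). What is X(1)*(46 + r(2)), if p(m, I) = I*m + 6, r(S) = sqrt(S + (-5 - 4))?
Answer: -184 - 4*I*sqrt(7) ≈ -184.0 - 10.583*I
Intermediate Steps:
r(S) = sqrt(-9 + S) (r(S) = sqrt(S - 9) = sqrt(-9 + S))
p(m, I) = 6 + I*m
X(Y) = -4 (X(Y) = 6 + ((Y + Y)/(Y + 0))*(-5) = 6 + ((2*Y)/Y)*(-5) = 6 + 2*(-5) = 6 - 10 = -4)
X(1)*(46 + r(2)) = -4*(46 + sqrt(-9 + 2)) = -4*(46 + sqrt(-7)) = -4*(46 + I*sqrt(7)) = -184 - 4*I*sqrt(7)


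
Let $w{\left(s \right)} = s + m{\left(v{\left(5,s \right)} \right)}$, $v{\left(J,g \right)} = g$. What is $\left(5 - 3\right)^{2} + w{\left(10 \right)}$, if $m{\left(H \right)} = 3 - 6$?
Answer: $11$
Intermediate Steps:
$m{\left(H \right)} = -3$ ($m{\left(H \right)} = 3 - 6 = -3$)
$w{\left(s \right)} = -3 + s$ ($w{\left(s \right)} = s - 3 = -3 + s$)
$\left(5 - 3\right)^{2} + w{\left(10 \right)} = \left(5 - 3\right)^{2} + \left(-3 + 10\right) = 2^{2} + 7 = 4 + 7 = 11$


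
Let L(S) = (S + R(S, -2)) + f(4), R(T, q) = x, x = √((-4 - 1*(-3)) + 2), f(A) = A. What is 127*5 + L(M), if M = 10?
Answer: 650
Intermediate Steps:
x = 1 (x = √((-4 + 3) + 2) = √(-1 + 2) = √1 = 1)
R(T, q) = 1
L(S) = 5 + S (L(S) = (S + 1) + 4 = (1 + S) + 4 = 5 + S)
127*5 + L(M) = 127*5 + (5 + 10) = 635 + 15 = 650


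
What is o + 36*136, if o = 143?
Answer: 5039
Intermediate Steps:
o + 36*136 = 143 + 36*136 = 143 + 4896 = 5039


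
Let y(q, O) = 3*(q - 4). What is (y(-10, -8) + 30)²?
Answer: 144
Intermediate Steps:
y(q, O) = -12 + 3*q (y(q, O) = 3*(-4 + q) = -12 + 3*q)
(y(-10, -8) + 30)² = ((-12 + 3*(-10)) + 30)² = ((-12 - 30) + 30)² = (-42 + 30)² = (-12)² = 144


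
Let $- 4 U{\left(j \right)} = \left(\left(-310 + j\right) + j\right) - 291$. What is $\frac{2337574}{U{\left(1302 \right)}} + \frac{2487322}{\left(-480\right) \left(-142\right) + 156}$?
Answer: $- \frac{316896357785}{68418474} \approx -4631.7$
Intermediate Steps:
$U{\left(j \right)} = \frac{601}{4} - \frac{j}{2}$ ($U{\left(j \right)} = - \frac{\left(\left(-310 + j\right) + j\right) - 291}{4} = - \frac{\left(-310 + 2 j\right) - 291}{4} = - \frac{-601 + 2 j}{4} = \frac{601}{4} - \frac{j}{2}$)
$\frac{2337574}{U{\left(1302 \right)}} + \frac{2487322}{\left(-480\right) \left(-142\right) + 156} = \frac{2337574}{\frac{601}{4} - 651} + \frac{2487322}{\left(-480\right) \left(-142\right) + 156} = \frac{2337574}{\frac{601}{4} - 651} + \frac{2487322}{68160 + 156} = \frac{2337574}{- \frac{2003}{4}} + \frac{2487322}{68316} = 2337574 \left(- \frac{4}{2003}\right) + 2487322 \cdot \frac{1}{68316} = - \frac{9350296}{2003} + \frac{1243661}{34158} = - \frac{316896357785}{68418474}$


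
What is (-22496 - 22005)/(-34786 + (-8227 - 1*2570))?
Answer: 44501/45583 ≈ 0.97626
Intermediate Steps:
(-22496 - 22005)/(-34786 + (-8227 - 1*2570)) = -44501/(-34786 + (-8227 - 2570)) = -44501/(-34786 - 10797) = -44501/(-45583) = -44501*(-1/45583) = 44501/45583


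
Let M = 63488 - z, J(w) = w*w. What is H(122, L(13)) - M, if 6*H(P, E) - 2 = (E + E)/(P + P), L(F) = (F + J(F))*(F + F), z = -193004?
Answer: -46936792/183 ≈ -2.5649e+5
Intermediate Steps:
J(w) = w²
L(F) = 2*F*(F + F²) (L(F) = (F + F²)*(F + F) = (F + F²)*(2*F) = 2*F*(F + F²))
M = 256492 (M = 63488 - 1*(-193004) = 63488 + 193004 = 256492)
H(P, E) = ⅓ + E/(6*P) (H(P, E) = ⅓ + ((E + E)/(P + P))/6 = ⅓ + ((2*E)/((2*P)))/6 = ⅓ + ((2*E)*(1/(2*P)))/6 = ⅓ + (E/P)/6 = ⅓ + E/(6*P))
H(122, L(13)) - M = (⅙)*(2*13²*(1 + 13) + 2*122)/122 - 1*256492 = (⅙)*(1/122)*(2*169*14 + 244) - 256492 = (⅙)*(1/122)*(4732 + 244) - 256492 = (⅙)*(1/122)*4976 - 256492 = 1244/183 - 256492 = -46936792/183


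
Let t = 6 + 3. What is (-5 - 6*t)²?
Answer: 3481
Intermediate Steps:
t = 9
(-5 - 6*t)² = (-5 - 6*9)² = (-5 - 54)² = (-59)² = 3481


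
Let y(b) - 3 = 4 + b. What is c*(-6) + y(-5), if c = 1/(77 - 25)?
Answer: 49/26 ≈ 1.8846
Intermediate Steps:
y(b) = 7 + b (y(b) = 3 + (4 + b) = 7 + b)
c = 1/52 ≈ 0.019231
c*(-6) + y(-5) = (1/52)*(-6) + (7 - 5) = -3/26 + 2 = 49/26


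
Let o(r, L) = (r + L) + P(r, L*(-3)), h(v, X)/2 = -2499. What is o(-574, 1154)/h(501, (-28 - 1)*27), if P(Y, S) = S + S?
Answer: 3172/2499 ≈ 1.2693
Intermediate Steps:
P(Y, S) = 2*S
h(v, X) = -4998 (h(v, X) = 2*(-2499) = -4998)
o(r, L) = r - 5*L (o(r, L) = (r + L) + 2*(L*(-3)) = (L + r) + 2*(-3*L) = (L + r) - 6*L = r - 5*L)
o(-574, 1154)/h(501, (-28 - 1)*27) = (-574 - 5*1154)/(-4998) = (-574 - 5770)*(-1/4998) = -6344*(-1/4998) = 3172/2499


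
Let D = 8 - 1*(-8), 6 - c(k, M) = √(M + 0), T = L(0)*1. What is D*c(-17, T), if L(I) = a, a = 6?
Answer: 96 - 16*√6 ≈ 56.808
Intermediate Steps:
L(I) = 6
T = 6 (T = 6*1 = 6)
c(k, M) = 6 - √M (c(k, M) = 6 - √(M + 0) = 6 - √M)
D = 16 (D = 8 + 8 = 16)
D*c(-17, T) = 16*(6 - √6) = 96 - 16*√6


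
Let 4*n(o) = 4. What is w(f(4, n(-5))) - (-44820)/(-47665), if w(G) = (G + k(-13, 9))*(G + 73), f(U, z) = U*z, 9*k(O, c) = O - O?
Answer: 2927200/9533 ≈ 307.06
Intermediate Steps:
k(O, c) = 0 (k(O, c) = (O - O)/9 = (⅑)*0 = 0)
n(o) = 1 (n(o) = (¼)*4 = 1)
w(G) = G*(73 + G) (w(G) = (G + 0)*(G + 73) = G*(73 + G))
w(f(4, n(-5))) - (-44820)/(-47665) = (4*1)*(73 + 4*1) - (-44820)/(-47665) = 4*(73 + 4) - (-44820)*(-1)/47665 = 4*77 - 1*8964/9533 = 308 - 8964/9533 = 2927200/9533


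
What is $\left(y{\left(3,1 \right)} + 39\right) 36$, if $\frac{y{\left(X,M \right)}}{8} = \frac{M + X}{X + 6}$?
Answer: $1532$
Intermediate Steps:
$y{\left(X,M \right)} = \frac{8 \left(M + X\right)}{6 + X}$ ($y{\left(X,M \right)} = 8 \frac{M + X}{X + 6} = 8 \frac{M + X}{6 + X} = \frac{8 \left(M + X\right)}{6 + X}$)
$\left(y{\left(3,1 \right)} + 39\right) 36 = \left(\frac{8 \left(1 + 3\right)}{6 + 3} + 39\right) 36 = \left(8 \cdot \frac{1}{9} \cdot 4 + 39\right) 36 = \left(\frac{32}{9} + 39\right) 36 = \frac{383}{9} \cdot 36 = 1532$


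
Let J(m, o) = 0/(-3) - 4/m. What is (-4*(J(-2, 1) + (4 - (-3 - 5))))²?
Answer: 3136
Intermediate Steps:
J(m, o) = -4/m (J(m, o) = 0*(-⅓) - 4/m = 0 - 4/m = -4/m)
(-4*(J(-2, 1) + (4 - (-3 - 5))))² = (-4*(-4/(-2) + (4 - (-3 - 5))))² = (-4*(-4*(-½) + (4 - 1*(-8))))² = (-4*(2 + (4 + 8)))² = (-4*(2 + 12))² = (-4*14)² = (-56)² = 3136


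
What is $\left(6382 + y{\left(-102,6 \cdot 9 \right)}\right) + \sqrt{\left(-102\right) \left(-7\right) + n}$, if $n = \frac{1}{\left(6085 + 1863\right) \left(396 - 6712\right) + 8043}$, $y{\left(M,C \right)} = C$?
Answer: $6436 + \frac{\sqrt{71948043030932189}}{10038305} \approx 6462.7$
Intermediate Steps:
$n = - \frac{1}{50191525}$ ($n = \frac{1}{7948 \left(-6316\right) + 8043} = \frac{1}{-50199568 + 8043} = \frac{1}{-50191525} = - \frac{1}{50191525} \approx -1.9924 \cdot 10^{-8}$)
$\left(6382 + y{\left(-102,6 \cdot 9 \right)}\right) + \sqrt{\left(-102\right) \left(-7\right) + n} = \left(6382 + 6 \cdot 9\right) + \sqrt{\left(-102\right) \left(-7\right) - \frac{1}{50191525}} = \left(6382 + 54\right) + \sqrt{714 - \frac{1}{50191525}} = 6436 + \sqrt{\frac{35836748849}{50191525}} = 6436 + \frac{\sqrt{71948043030932189}}{10038305}$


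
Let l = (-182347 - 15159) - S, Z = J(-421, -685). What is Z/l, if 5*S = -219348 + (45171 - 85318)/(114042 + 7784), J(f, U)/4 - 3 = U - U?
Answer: -487304/6238966679 ≈ -7.8107e-5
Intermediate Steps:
J(f, U) = 12 (J(f, U) = 12 + 4*(U - U) = 12 + 4*0 = 12 + 0 = 12)
Z = 12
S = -5344465919/121826 (S = (-219348 + (45171 - 85318)/(114042 + 7784))/5 = (-219348 - 40147/121826)/5 = (⅕)*(-26722329595/121826) = -5344465919/121826 ≈ -43870.)
l = -18716900037/121826 (l = (-182347 - 15159) - 1*(-5344465919/121826) = -197506 + 5344465919/121826 = -18716900037/121826 ≈ -1.5364e+5)
Z/l = 12/(-18716900037/121826) = 12*(-121826/18716900037) = -487304/6238966679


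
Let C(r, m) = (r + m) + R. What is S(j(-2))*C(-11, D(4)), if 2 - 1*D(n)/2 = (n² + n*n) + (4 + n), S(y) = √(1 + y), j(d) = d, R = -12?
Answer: -99*I ≈ -99.0*I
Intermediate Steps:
D(n) = -4 - 4*n² - 2*n (D(n) = 4 - 2*((n² + n*n) + (4 + n)) = 4 - 2*((n² + n²) + (4 + n)) = 4 - 2*(2*n² + (4 + n)) = 4 - 2*(4 + n + 2*n²) = 4 + (-8 - 4*n² - 2*n) = -4 - 4*n² - 2*n)
C(r, m) = -12 + m + r (C(r, m) = (r + m) - 12 = (m + r) - 12 = -12 + m + r)
S(j(-2))*C(-11, D(4)) = √(1 - 2)*(-12 + (-4 - 4*4² - 2*4) - 11) = √(-1)*(-12 + (-4 - 4*16 - 8) - 11) = I*(-12 + (-4 - 64 - 8) - 11) = I*(-12 - 76 - 11) = I*(-99) = -99*I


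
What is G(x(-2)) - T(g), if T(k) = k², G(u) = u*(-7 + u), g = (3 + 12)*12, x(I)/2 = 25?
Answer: -30250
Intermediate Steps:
x(I) = 50 (x(I) = 2*25 = 50)
g = 180 (g = 15*12 = 180)
G(x(-2)) - T(g) = 50*(-7 + 50) - 1*180² = 50*43 - 1*32400 = 2150 - 32400 = -30250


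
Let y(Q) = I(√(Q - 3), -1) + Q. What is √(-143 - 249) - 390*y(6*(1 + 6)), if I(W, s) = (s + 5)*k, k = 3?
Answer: -21060 + 14*I*√2 ≈ -21060.0 + 19.799*I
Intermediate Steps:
I(W, s) = 15 + 3*s (I(W, s) = (s + 5)*3 = (5 + s)*3 = 15 + 3*s)
y(Q) = 12 + Q (y(Q) = (15 + 3*(-1)) + Q = (15 - 3) + Q = 12 + Q)
√(-143 - 249) - 390*y(6*(1 + 6)) = √(-143 - 249) - 390*(12 + 6*(1 + 6)) = √(-392) - 390*(12 + 6*7) = 14*I*√2 - 390*(12 + 42) = 14*I*√2 - 390*54 = 14*I*√2 - 21060 = -21060 + 14*I*√2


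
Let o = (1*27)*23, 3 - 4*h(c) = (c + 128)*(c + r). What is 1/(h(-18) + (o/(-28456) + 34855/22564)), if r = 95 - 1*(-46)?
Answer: -160520296/542595055589 ≈ -0.00029584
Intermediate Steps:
r = 141 (r = 95 + 46 = 141)
h(c) = ¾ - (128 + c)*(141 + c)/4 (h(c) = ¾ - (c + 128)*(c + 141)/4 = ¾ - (128 + c)*(141 + c)/4)
o = 621 (o = 27*23 = 621)
1/(h(-18) + (o/(-28456) + 34855/22564)) = 1/((-18045/4 - 269/4*(-18) - ¼*(-18)²) + (621/(-28456) + 34855/22564)) = 1/((-18045/4 + 2421/2 - ¼*324) + (621*(-1/28456) + 34855*(1/22564))) = 1/((-18045/4 + 2421/2 - 81) + (-621/28456 + 34855/22564)) = 1/(-13527/4 + 244455409/160520296) = 1/(-542595055589/160520296) = -160520296/542595055589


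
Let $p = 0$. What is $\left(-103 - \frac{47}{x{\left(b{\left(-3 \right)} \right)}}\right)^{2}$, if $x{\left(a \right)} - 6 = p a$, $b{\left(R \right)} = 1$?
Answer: $\frac{442225}{36} \approx 12284.0$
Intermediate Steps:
$x{\left(a \right)} = 6$ ($x{\left(a \right)} = 6 + 0 a = 6 + 0 = 6$)
$\left(-103 - \frac{47}{x{\left(b{\left(-3 \right)} \right)}}\right)^{2} = \left(-103 - \frac{47}{6}\right)^{2} = \left(- \frac{665}{6}\right)^{2} = \frac{442225}{36}$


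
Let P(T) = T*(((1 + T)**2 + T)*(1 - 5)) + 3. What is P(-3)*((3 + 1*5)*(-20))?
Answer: -2400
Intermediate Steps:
P(T) = 3 + T*(-4*T - 4*(1 + T)**2) (P(T) = T*((T + (1 + T)**2)*(-4)) + 3 = T*(-4*T - 4*(1 + T)**2) + 3 = 3 + T*(-4*T - 4*(1 + T)**2))
P(-3)*((3 + 1*5)*(-20)) = (3 - 4*(-3)**2 - 4*(-3)*(1 - 3)**2)*((3 + 1*5)*(-20)) = (3 - 4*9 - 4*(-3)*(-2)**2)*((3 + 5)*(-20)) = (3 - 36 - 4*(-3)*4)*(8*(-20)) = (3 - 36 + 48)*(-160) = 15*(-160) = -2400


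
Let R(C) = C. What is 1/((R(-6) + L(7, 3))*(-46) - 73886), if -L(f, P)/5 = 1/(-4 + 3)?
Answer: -1/73840 ≈ -1.3543e-5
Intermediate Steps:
L(f, P) = 5 (L(f, P) = -5/(-4 + 3) = -5/(-1) = -5*(-1) = 5)
1/((R(-6) + L(7, 3))*(-46) - 73886) = 1/((-6 + 5)*(-46) - 73886) = 1/(-1*(-46) - 73886) = 1/(46 - 73886) = 1/(-73840) = -1/73840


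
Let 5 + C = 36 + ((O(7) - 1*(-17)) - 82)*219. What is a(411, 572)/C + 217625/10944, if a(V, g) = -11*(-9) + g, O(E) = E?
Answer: 2750182951/138671424 ≈ 19.832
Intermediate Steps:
a(V, g) = 99 + g
C = -12671 (C = -5 + (36 + ((7 - 1*(-17)) - 82)*219) = -5 + (36 + ((7 + 17) - 82)*219) = -5 + (36 + (24 - 82)*219) = -5 + (36 - 58*219) = -5 + (36 - 12702) = -5 - 12666 = -12671)
a(411, 572)/C + 217625/10944 = (99 + 572)/(-12671) + 217625/10944 = 671*(-1/12671) + 217625*(1/10944) = -671/12671 + 217625/10944 = 2750182951/138671424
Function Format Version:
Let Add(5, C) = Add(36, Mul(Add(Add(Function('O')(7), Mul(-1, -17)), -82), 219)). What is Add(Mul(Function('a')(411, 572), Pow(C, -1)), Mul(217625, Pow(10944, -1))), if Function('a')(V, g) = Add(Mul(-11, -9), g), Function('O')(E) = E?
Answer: Rational(2750182951, 138671424) ≈ 19.832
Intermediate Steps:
Function('a')(V, g) = Add(99, g)
C = -12671 (C = Add(-5, Add(36, Mul(Add(Add(7, Mul(-1, -17)), -82), 219))) = Add(-5, Add(36, Mul(Add(Add(7, 17), -82), 219))) = Add(-5, Add(36, Mul(Add(24, -82), 219))) = Add(-5, Add(36, Mul(-58, 219))) = Add(-5, Add(36, -12702)) = Add(-5, -12666) = -12671)
Add(Mul(Function('a')(411, 572), Pow(C, -1)), Mul(217625, Pow(10944, -1))) = Add(Mul(Add(99, 572), Pow(-12671, -1)), Mul(217625, Pow(10944, -1))) = Add(Mul(671, Rational(-1, 12671)), Mul(217625, Rational(1, 10944))) = Add(Rational(-671, 12671), Rational(217625, 10944)) = Rational(2750182951, 138671424)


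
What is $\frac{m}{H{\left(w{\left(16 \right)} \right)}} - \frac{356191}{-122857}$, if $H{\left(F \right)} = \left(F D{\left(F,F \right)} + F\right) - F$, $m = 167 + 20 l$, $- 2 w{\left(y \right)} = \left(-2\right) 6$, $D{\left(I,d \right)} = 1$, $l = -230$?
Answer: $- \frac{542487935}{737142} \approx -735.93$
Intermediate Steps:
$w{\left(y \right)} = 6$ ($w{\left(y \right)} = - \frac{\left(-2\right) 6}{2} = \left(- \frac{1}{2}\right) \left(-12\right) = 6$)
$m = -4433$ ($m = 167 + 20 \left(-230\right) = 167 - 4600 = -4433$)
$H{\left(F \right)} = F$ ($H{\left(F \right)} = \left(F 1 + F\right) - F = \left(F + F\right) - F = 2 F - F = F$)
$\frac{m}{H{\left(w{\left(16 \right)} \right)}} - \frac{356191}{-122857} = - \frac{4433}{6} - \frac{356191}{-122857} = \left(-4433\right) \frac{1}{6} - - \frac{356191}{122857} = - \frac{4433}{6} + \frac{356191}{122857} = - \frac{542487935}{737142}$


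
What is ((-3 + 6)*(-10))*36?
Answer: -1080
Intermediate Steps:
((-3 + 6)*(-10))*36 = (3*(-10))*36 = -30*36 = -1080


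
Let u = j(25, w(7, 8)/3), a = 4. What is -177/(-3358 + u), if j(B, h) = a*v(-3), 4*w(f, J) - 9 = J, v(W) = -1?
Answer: 177/3362 ≈ 0.052647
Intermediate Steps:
w(f, J) = 9/4 + J/4
j(B, h) = -4 (j(B, h) = 4*(-1) = -4)
u = -4
-177/(-3358 + u) = -177/(-3358 - 4) = -177/(-3362) = -177*(-1/3362) = 177/3362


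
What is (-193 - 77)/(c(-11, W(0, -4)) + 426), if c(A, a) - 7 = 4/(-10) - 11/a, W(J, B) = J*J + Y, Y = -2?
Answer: -2700/4381 ≈ -0.61630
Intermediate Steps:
W(J, B) = -2 + J² (W(J, B) = J*J - 2 = J² - 2 = -2 + J²)
c(A, a) = 33/5 - 11/a (c(A, a) = 7 + (4/(-10) - 11/a) = 7 + (4*(-⅒) - 11/a) = 7 + (-⅖ - 11/a) = 33/5 - 11/a)
(-193 - 77)/(c(-11, W(0, -4)) + 426) = (-193 - 77)/((33/5 - 11/(-2 + 0²)) + 426) = -270/((33/5 - 11/(-2 + 0)) + 426) = -270/((33/5 - 11/(-2)) + 426) = -270/((33/5 - 11*(-½)) + 426) = -270/((33/5 + 11/2) + 426) = -270/(121/10 + 426) = -270/4381/10 = -270*10/4381 = -2700/4381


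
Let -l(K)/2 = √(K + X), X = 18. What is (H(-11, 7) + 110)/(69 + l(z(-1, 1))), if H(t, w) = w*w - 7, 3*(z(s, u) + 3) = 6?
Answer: 552/247 + 16*√17/247 ≈ 2.5019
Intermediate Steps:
z(s, u) = -1 (z(s, u) = -3 + (⅓)*6 = -3 + 2 = -1)
H(t, w) = -7 + w² (H(t, w) = w² - 7 = -7 + w²)
l(K) = -2*√(18 + K) (l(K) = -2*√(K + 18) = -2*√(18 + K))
(H(-11, 7) + 110)/(69 + l(z(-1, 1))) = ((-7 + 7²) + 110)/(69 - 2*√(18 - 1)) = ((-7 + 49) + 110)/(69 - 2*√17) = (42 + 110)/(69 - 2*√17) = 152/(69 - 2*√17)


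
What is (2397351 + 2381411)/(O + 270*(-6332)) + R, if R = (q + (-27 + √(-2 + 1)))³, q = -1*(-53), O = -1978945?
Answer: 64538081568/3688585 + 2027*I ≈ 17497.0 + 2027.0*I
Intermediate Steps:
q = 53
R = (26 + I)³ (R = (53 + (-27 + √(-2 + 1)))³ = (53 + (-27 + √(-1)))³ = (53 + (-27 + I))³ = (26 + I)³ ≈ 17498.0 + 2027.0*I)
(2397351 + 2381411)/(O + 270*(-6332)) + R = (2397351 + 2381411)/(-1978945 + 270*(-6332)) + (26 + I)³ = 4778762/(-1978945 - 1709640) + (26 + I)³ = 4778762/(-3688585) + (26 + I)³ = 4778762*(-1/3688585) + (26 + I)³ = -4778762/3688585 + (26 + I)³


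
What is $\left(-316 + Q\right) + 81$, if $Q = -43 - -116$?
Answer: $-162$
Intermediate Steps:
$Q = 73$ ($Q = -43 + 116 = 73$)
$\left(-316 + Q\right) + 81 = \left(-316 + 73\right) + 81 = -243 + 81 = -162$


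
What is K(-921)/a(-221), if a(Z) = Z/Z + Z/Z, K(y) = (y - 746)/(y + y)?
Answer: 1667/3684 ≈ 0.45250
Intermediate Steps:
K(y) = (-746 + y)/(2*y) (K(y) = (-746 + y)/((2*y)) = (-746 + y)*(1/(2*y)) = (-746 + y)/(2*y))
a(Z) = 2 (a(Z) = 1 + 1 = 2)
K(-921)/a(-221) = ((½)*(-746 - 921)/(-921))/2 = ((½)*(-1/921)*(-1667))*(½) = (1667/1842)*(½) = 1667/3684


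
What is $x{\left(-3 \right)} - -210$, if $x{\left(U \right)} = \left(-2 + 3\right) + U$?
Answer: $208$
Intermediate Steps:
$x{\left(U \right)} = 1 + U$
$x{\left(-3 \right)} - -210 = \left(1 - 3\right) - -210 = -2 + 210 = 208$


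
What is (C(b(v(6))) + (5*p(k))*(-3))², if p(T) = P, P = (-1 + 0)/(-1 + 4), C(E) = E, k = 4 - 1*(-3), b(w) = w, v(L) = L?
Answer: 121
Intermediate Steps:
k = 7 (k = 4 + 3 = 7)
P = -⅓ (P = -1/3 = -1*⅓ = -⅓ ≈ -0.33333)
p(T) = -⅓
(C(b(v(6))) + (5*p(k))*(-3))² = (6 + (5*(-⅓))*(-3))² = (6 - 5/3*(-3))² = (6 + 5)² = 11² = 121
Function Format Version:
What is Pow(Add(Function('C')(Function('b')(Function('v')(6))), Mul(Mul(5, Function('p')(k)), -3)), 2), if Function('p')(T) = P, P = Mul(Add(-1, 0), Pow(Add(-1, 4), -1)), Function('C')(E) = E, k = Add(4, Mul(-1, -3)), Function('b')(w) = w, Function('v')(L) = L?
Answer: 121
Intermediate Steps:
k = 7 (k = Add(4, 3) = 7)
P = Rational(-1, 3) (P = Mul(-1, Pow(3, -1)) = Mul(-1, Rational(1, 3)) = Rational(-1, 3) ≈ -0.33333)
Function('p')(T) = Rational(-1, 3)
Pow(Add(Function('C')(Function('b')(Function('v')(6))), Mul(Mul(5, Function('p')(k)), -3)), 2) = Pow(Add(6, Mul(Mul(5, Rational(-1, 3)), -3)), 2) = Pow(Add(6, Mul(Rational(-5, 3), -3)), 2) = Pow(Add(6, 5), 2) = Pow(11, 2) = 121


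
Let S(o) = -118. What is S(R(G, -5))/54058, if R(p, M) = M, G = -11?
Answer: -59/27029 ≈ -0.0021828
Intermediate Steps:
S(R(G, -5))/54058 = -118/54058 = -118*1/54058 = -59/27029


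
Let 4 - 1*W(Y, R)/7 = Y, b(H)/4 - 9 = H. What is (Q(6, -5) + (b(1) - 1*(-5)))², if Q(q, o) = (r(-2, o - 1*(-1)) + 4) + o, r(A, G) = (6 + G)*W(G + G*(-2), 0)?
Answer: 1936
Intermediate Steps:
b(H) = 36 + 4*H
W(Y, R) = 28 - 7*Y
r(A, G) = (6 + G)*(28 + 7*G) (r(A, G) = (6 + G)*(28 - 7*(G + G*(-2))) = (6 + G)*(28 - 7*(G - 2*G)) = (6 + G)*(28 - (-7)*G) = (6 + G)*(28 + 7*G))
Q(q, o) = 242 + 7*(1 + o)² + 71*o (Q(q, o) = ((168 + 7*(o - 1*(-1))² + 70*(o - 1*(-1))) + 4) + o = ((168 + 7*(o + 1)² + 70*(o + 1)) + 4) + o = ((168 + 7*(1 + o)² + 70*(1 + o)) + 4) + o = ((168 + 7*(1 + o)² + (70 + 70*o)) + 4) + o = ((238 + 7*(1 + o)² + 70*o) + 4) + o = (242 + 7*(1 + o)² + 70*o) + o = 242 + 7*(1 + o)² + 71*o)
(Q(6, -5) + (b(1) - 1*(-5)))² = ((249 + 7*(-5)² + 85*(-5)) + ((36 + 4*1) - 1*(-5)))² = ((249 + 7*25 - 425) + ((36 + 4) + 5))² = ((249 + 175 - 425) + (40 + 5))² = (-1 + 45)² = 44² = 1936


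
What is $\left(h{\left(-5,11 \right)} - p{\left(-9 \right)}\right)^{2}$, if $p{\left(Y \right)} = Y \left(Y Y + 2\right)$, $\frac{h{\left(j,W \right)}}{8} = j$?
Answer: $499849$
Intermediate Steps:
$h{\left(j,W \right)} = 8 j$
$p{\left(Y \right)} = Y \left(2 + Y^{2}\right)$ ($p{\left(Y \right)} = Y \left(Y^{2} + 2\right) = Y \left(2 + Y^{2}\right)$)
$\left(h{\left(-5,11 \right)} - p{\left(-9 \right)}\right)^{2} = \left(8 \left(-5\right) - - 9 \left(2 + \left(-9\right)^{2}\right)\right)^{2} = \left(-40 - - 9 \left(2 + 81\right)\right)^{2} = \left(-40 - \left(-9\right) 83\right)^{2} = \left(-40 - -747\right)^{2} = \left(-40 + 747\right)^{2} = 707^{2} = 499849$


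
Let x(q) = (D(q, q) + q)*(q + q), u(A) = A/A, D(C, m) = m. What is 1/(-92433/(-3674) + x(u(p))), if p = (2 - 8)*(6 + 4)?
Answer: 334/9739 ≈ 0.034295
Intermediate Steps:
p = -60 (p = -6*10 = -60)
u(A) = 1
x(q) = 4*q² (x(q) = (q + q)*(q + q) = (2*q)*(2*q) = 4*q²)
1/(-92433/(-3674) + x(u(p))) = 1/(-92433/(-3674) + 4*1²) = 1/(-92433*(-1/3674) + 4*1) = 1/(8403/334 + 4) = 1/(9739/334) = 334/9739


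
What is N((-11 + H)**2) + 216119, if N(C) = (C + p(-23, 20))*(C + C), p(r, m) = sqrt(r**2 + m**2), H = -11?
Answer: 684631 + 968*sqrt(929) ≈ 7.1414e+5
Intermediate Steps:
p(r, m) = sqrt(m**2 + r**2)
N(C) = 2*C*(C + sqrt(929)) (N(C) = (C + sqrt(20**2 + (-23)**2))*(C + C) = (C + sqrt(400 + 529))*(2*C) = (C + sqrt(929))*(2*C) = 2*C*(C + sqrt(929)))
N((-11 + H)**2) + 216119 = 2*(-11 - 11)**2*((-11 - 11)**2 + sqrt(929)) + 216119 = 2*(-22)**2*((-22)**2 + sqrt(929)) + 216119 = 2*484*(484 + sqrt(929)) + 216119 = (468512 + 968*sqrt(929)) + 216119 = 684631 + 968*sqrt(929)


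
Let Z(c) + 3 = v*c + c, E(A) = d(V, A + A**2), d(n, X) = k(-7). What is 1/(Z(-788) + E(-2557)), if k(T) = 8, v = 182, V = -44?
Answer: -1/144199 ≈ -6.9349e-6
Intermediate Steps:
d(n, X) = 8
E(A) = 8
Z(c) = -3 + 183*c (Z(c) = -3 + (182*c + c) = -3 + 183*c)
1/(Z(-788) + E(-2557)) = 1/((-3 + 183*(-788)) + 8) = 1/((-3 - 144204) + 8) = 1/(-144207 + 8) = 1/(-144199) = -1/144199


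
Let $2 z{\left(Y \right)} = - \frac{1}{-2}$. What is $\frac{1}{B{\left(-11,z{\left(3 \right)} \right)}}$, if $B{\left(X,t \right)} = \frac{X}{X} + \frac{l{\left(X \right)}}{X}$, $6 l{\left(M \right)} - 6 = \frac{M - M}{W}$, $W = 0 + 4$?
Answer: $\frac{11}{10} \approx 1.1$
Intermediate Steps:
$z{\left(Y \right)} = \frac{1}{4}$ ($z{\left(Y \right)} = \frac{\left(-1\right) \frac{1}{-2}}{2} = \frac{\left(-1\right) \left(- \frac{1}{2}\right)}{2} = \frac{1}{2} \cdot \frac{1}{2} = \frac{1}{4}$)
$W = 4$
$l{\left(M \right)} = 1$ ($l{\left(M \right)} = 1 + \frac{\left(M - M\right) \frac{1}{4}}{6} = 1 + \frac{0 \cdot \frac{1}{4}}{6} = 1 + \frac{1}{6} \cdot 0 = 1 + 0 = 1$)
$B{\left(X,t \right)} = 1 + \frac{1}{X}$ ($B{\left(X,t \right)} = \frac{X}{X} + 1 \frac{1}{X} = 1 + \frac{1}{X}$)
$\frac{1}{B{\left(-11,z{\left(3 \right)} \right)}} = \frac{1}{\frac{1}{-11} \left(1 - 11\right)} = \frac{1}{\left(- \frac{1}{11}\right) \left(-10\right)} = \frac{1}{\frac{10}{11}} = \frac{11}{10}$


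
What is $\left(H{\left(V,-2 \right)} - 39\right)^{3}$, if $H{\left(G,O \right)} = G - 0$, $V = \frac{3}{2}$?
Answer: $- \frac{421875}{8} \approx -52734.0$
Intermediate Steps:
$V = \frac{3}{2}$ ($V = 3 \cdot \frac{1}{2} = \frac{3}{2} \approx 1.5$)
$H{\left(G,O \right)} = G$ ($H{\left(G,O \right)} = G + 0 = G$)
$\left(H{\left(V,-2 \right)} - 39\right)^{3} = \left(\frac{3}{2} - 39\right)^{3} = \left(- \frac{75}{2}\right)^{3} = - \frac{421875}{8}$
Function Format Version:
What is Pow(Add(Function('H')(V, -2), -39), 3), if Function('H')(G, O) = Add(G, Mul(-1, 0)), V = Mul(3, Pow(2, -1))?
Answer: Rational(-421875, 8) ≈ -52734.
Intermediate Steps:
V = Rational(3, 2) (V = Mul(3, Rational(1, 2)) = Rational(3, 2) ≈ 1.5000)
Function('H')(G, O) = G (Function('H')(G, O) = Add(G, 0) = G)
Pow(Add(Function('H')(V, -2), -39), 3) = Pow(Add(Rational(3, 2), -39), 3) = Pow(Rational(-75, 2), 3) = Rational(-421875, 8)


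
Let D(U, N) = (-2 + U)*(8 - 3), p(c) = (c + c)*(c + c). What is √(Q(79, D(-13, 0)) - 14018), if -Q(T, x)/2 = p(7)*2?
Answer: I*√14802 ≈ 121.66*I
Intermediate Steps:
p(c) = 4*c² (p(c) = (2*c)*(2*c) = 4*c²)
D(U, N) = -10 + 5*U (D(U, N) = (-2 + U)*5 = -10 + 5*U)
Q(T, x) = -784 (Q(T, x) = -2*4*7²*2 = -2*4*49*2 = -392*2 = -2*392 = -784)
√(Q(79, D(-13, 0)) - 14018) = √(-784 - 14018) = √(-14802) = I*√14802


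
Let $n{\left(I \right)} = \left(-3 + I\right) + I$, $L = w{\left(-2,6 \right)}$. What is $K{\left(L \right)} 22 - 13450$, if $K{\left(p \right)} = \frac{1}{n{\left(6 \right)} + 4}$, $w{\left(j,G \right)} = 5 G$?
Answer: $- \frac{174828}{13} \approx -13448.0$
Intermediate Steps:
$L = 30$ ($L = 5 \cdot 6 = 30$)
$n{\left(I \right)} = -3 + 2 I$
$K{\left(p \right)} = \frac{1}{13}$ ($K{\left(p \right)} = \frac{1}{\left(-3 + 2 \cdot 6\right) + 4} = \frac{1}{\left(-3 + 12\right) + 4} = \frac{1}{9 + 4} = \frac{1}{13}$)
$K{\left(L \right)} 22 - 13450 = \frac{1}{13} \cdot 22 - 13450 = \frac{22}{13} - 13450 = - \frac{174828}{13}$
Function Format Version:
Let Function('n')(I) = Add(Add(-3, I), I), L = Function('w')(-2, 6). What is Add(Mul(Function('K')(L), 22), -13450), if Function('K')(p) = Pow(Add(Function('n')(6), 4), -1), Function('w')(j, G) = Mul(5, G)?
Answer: Rational(-174828, 13) ≈ -13448.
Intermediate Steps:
L = 30 (L = Mul(5, 6) = 30)
Function('n')(I) = Add(-3, Mul(2, I))
Function('K')(p) = Rational(1, 13) (Function('K')(p) = Pow(Add(Add(-3, Mul(2, 6)), 4), -1) = Pow(Add(Add(-3, 12), 4), -1) = Pow(Add(9, 4), -1) = Pow(13, -1) = Rational(1, 13))
Add(Mul(Function('K')(L), 22), -13450) = Add(Mul(Rational(1, 13), 22), -13450) = Add(Rational(22, 13), -13450) = Rational(-174828, 13)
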